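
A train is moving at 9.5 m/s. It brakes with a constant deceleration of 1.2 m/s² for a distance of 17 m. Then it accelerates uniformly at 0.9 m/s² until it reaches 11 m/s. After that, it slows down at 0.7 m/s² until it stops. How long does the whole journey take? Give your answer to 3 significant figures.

22.2 s

Phase 1 (decelerating): v₀ = 9.50 m/s, a = -1.2 m/s².
v² = v₀² + 2aΔx = 9.50² + 2·-1.2·17 = 49.5 → v = 7.03 m/s
t = (v − v₀)/a = (7.03 − 9.50)/-1.2 = 2.06 s

Phase 2 (accelerating): v₀ = 7.03 m/s, a = 0.9 m/s².
v = v₀ + at → t = (11 − 7.03) / 0.9 = 4.41 s
v² = v₀² + 2aΔx → Δx = (11² − 7.03²)/(2·0.9) = 39.8 m

Phase 3 (decelerating): v₀ = 11.0 m/s, a = -0.7 m/s².
v = v₀ + at → t = (0 − 11.0) / -0.7 = 15.7 s
v² = v₀² + 2aΔx → Δx = (0² − 11.0²)/(2·-0.7) = 86.4 m
Total time = 2.06 + 4.41 + 15.7 = 22.2 s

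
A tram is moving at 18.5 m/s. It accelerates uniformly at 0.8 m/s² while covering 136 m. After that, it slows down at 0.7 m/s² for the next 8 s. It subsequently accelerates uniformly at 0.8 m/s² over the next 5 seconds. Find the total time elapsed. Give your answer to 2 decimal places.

Phase 1 (accelerating): v₀ = 18.5 m/s, a = 0.8 m/s².
v² = v₀² + 2aΔx = 18.5² + 2·0.8·136 = 560 → v = 23.7 m/s
t = (v − v₀)/a = (23.7 − 18.5)/0.8 = 6.45 s

Phase 2 (decelerating): v₀ = 23.7 m/s, a = -0.7 m/s².
v = v₀ + at = 23.7 + (-0.7)(8) = 18.1 m/s
Δx = v₀t + ½at² = 23.7·8 + 0.5·-0.7·8² = 167 m

Phase 3 (accelerating): v₀ = 18.1 m/s, a = 0.8 m/s².
v = v₀ + at = 18.1 + (0.8)(5) = 22.1 m/s
Δx = v₀t + ½at² = 18.1·5 + 0.5·0.8·5² = 100 m
Total time = 6.45 + 8.00 + 5.00 = 19.5 s

19.45 s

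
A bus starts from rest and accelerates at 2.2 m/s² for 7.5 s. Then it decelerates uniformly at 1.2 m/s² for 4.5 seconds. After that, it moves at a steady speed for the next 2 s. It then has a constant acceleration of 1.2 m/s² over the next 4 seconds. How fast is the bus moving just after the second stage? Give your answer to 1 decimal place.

Phase 1 (accelerating): v₀ = 0 m/s, a = 2.2 m/s².
v = v₀ + at = 0 + (2.2)(7.5) = 16.5 m/s
Δx = v₀t + ½at² = 0·7.5 + 0.5·2.2·7.5² = 61.9 m

Phase 2 (decelerating): v₀ = 16.5 m/s, a = -1.2 m/s².
v = v₀ + at = 16.5 + (-1.2)(4.5) = 11.1 m/s
Δx = v₀t + ½at² = 16.5·4.5 + 0.5·-1.2·4.5² = 62.1 m
Speed at end of phase 2 = 11.1 m/s

11.1 m/s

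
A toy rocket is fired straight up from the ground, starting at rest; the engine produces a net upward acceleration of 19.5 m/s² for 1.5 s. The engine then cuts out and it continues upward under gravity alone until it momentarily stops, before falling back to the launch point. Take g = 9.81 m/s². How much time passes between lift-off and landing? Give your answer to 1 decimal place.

Phase 1 (powered ascent): v₀ = 0 m/s, a = 19.5 m/s².
v = v₀ + at = 0 + (19.5)(1.5) = 29.2 m/s
Δx = v₀t + ½at² = 0·1.5 + 0.5·19.5·1.5² = 21.9 m

Phase 2 (coasting upward): v₀ = 29.2 m/s, a = -9.81 m/s².
v = v₀ + at → t = (0 − 29.2) / -9.81 = 2.98 s
v² = v₀² + 2aΔx → Δx = (0² − 29.2²)/(2·-9.81) = 43.6 m

Phase 3 (free fall): v₀ = 0 m/s, a = -9.81 m/s².
Falls 65.5 m from rest: t = √(2·65.5/9.81) = 3.66 s; v = g·t = 35.9 m/s.
Total time = 1.50 + 2.98 + 3.66 = 8.14 s

8.1 s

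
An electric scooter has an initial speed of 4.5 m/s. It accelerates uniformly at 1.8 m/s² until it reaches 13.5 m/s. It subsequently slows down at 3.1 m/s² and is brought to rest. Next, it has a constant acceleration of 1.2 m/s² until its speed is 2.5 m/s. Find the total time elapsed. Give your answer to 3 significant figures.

11.4 s

Phase 1 (accelerating): v₀ = 4.50 m/s, a = 1.8 m/s².
v = v₀ + at → t = (13.5 − 4.50) / 1.8 = 5.00 s
v² = v₀² + 2aΔx → Δx = (13.5² − 4.50²)/(2·1.8) = 45.0 m

Phase 2 (decelerating): v₀ = 13.5 m/s, a = -3.1 m/s².
v = v₀ + at → t = (0 − 13.5) / -3.1 = 4.35 s
v² = v₀² + 2aΔx → Δx = (0² − 13.5²)/(2·-3.1) = 29.4 m

Phase 3 (accelerating): v₀ = 0 m/s, a = 1.2 m/s².
v = v₀ + at → t = (2.5 − 0) / 1.2 = 2.08 s
v² = v₀² + 2aΔx → Δx = (2.5² − 0²)/(2·1.2) = 2.60 m
Total time = 5.00 + 4.35 + 2.08 = 11.4 s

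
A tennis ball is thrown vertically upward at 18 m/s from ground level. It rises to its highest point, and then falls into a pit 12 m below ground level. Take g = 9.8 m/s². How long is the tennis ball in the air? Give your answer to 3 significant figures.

4.25 s

Phase 1 (rising): v₀ = 18.0 m/s, a = -9.8 m/s².
v = v₀ + at → t = (0 − 18.0) / -9.8 = 1.84 s
v² = v₀² + 2aΔx → Δx = (0² − 18.0²)/(2·-9.8) = 16.5 m

Phase 2 (falling): v₀ = 0 m/s, a = -9.8 m/s².
Falls 28.5 m from rest: t = √(2·28.5/9.8) = 2.41 s; v = g·t = 23.6 m/s.
Total time = 1.84 + 2.41 = 4.25 s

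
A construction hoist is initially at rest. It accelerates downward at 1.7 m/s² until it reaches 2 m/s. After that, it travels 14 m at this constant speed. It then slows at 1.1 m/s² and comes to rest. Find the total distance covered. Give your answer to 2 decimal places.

16.99 m

Phase 1 (accelerating): v₀ = 0 m/s, a = 1.7 m/s².
v = v₀ + at → t = (2 − 0) / 1.7 = 1.18 s
v² = v₀² + 2aΔx → Δx = (2² − 0²)/(2·1.7) = 1.18 m

Phase 2 (constant speed): v₀ = 2.00 m/s, a = 0 m/s².
Constant speed: t = d/v = 14/2.00 = 7.00 s

Phase 3 (decelerating): v₀ = 2.00 m/s, a = -1.1 m/s².
v = v₀ + at → t = (0 − 2.00) / -1.1 = 1.82 s
v² = v₀² + 2aΔx → Δx = (0² − 2.00²)/(2·-1.1) = 1.82 m
Total distance = 1.18 + 14.0 + 1.82 = 17.0 m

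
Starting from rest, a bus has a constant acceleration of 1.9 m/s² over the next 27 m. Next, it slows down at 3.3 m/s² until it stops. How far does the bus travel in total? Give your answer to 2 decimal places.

Phase 1 (accelerating): v₀ = 0 m/s, a = 1.9 m/s².
v² = v₀² + 2aΔx = 0² + 2·1.9·27 = 103 → v = 10.1 m/s
t = (v − v₀)/a = (10.1 − 0)/1.9 = 5.33 s

Phase 2 (decelerating): v₀ = 10.1 m/s, a = -3.3 m/s².
v = v₀ + at → t = (0 − 10.1) / -3.3 = 3.07 s
v² = v₀² + 2aΔx → Δx = (0² − 10.1²)/(2·-3.3) = 15.5 m
Total distance = 27.0 + 15.5 = 42.5 m

42.55 m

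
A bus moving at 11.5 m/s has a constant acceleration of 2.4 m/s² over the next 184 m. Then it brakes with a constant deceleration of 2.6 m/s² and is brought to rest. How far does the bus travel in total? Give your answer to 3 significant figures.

Phase 1 (accelerating): v₀ = 11.5 m/s, a = 2.4 m/s².
v² = v₀² + 2aΔx = 11.5² + 2·2.4·184 = 1020 → v = 31.9 m/s
t = (v − v₀)/a = (31.9 − 11.5)/2.4 = 8.49 s

Phase 2 (decelerating): v₀ = 31.9 m/s, a = -2.6 m/s².
v = v₀ + at → t = (0 − 31.9) / -2.6 = 12.3 s
v² = v₀² + 2aΔx → Δx = (0² − 31.9²)/(2·-2.6) = 195 m
Total distance = 184 + 195 = 379 m

379 m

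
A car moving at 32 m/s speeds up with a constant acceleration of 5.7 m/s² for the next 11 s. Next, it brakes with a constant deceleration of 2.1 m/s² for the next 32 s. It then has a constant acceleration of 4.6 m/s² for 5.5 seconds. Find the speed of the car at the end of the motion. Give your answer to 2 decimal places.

Phase 1 (accelerating): v₀ = 32.0 m/s, a = 5.7 m/s².
v = v₀ + at = 32.0 + (5.7)(11) = 94.7 m/s
Δx = v₀t + ½at² = 32.0·11 + 0.5·5.7·11² = 697 m

Phase 2 (decelerating): v₀ = 94.7 m/s, a = -2.1 m/s².
v = v₀ + at = 94.7 + (-2.1)(32) = 27.5 m/s
Δx = v₀t + ½at² = 94.7·32 + 0.5·-2.1·32² = 1960 m

Phase 3 (accelerating): v₀ = 27.5 m/s, a = 4.6 m/s².
v = v₀ + at = 27.5 + (4.6)(5.5) = 52.8 m/s
Δx = v₀t + ½at² = 27.5·5.5 + 0.5·4.6·5.5² = 221 m
Final speed = 52.8 m/s

52.80 m/s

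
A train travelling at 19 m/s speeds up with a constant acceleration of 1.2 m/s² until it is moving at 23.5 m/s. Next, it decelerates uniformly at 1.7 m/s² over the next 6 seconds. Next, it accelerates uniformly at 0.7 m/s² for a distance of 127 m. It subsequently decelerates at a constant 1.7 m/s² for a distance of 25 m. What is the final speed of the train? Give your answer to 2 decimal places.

16.42 m/s

Phase 1 (accelerating): v₀ = 19.0 m/s, a = 1.2 m/s².
v = v₀ + at → t = (23.5 − 19.0) / 1.2 = 3.75 s
v² = v₀² + 2aΔx → Δx = (23.5² − 19.0²)/(2·1.2) = 79.7 m

Phase 2 (decelerating): v₀ = 23.5 m/s, a = -1.7 m/s².
v = v₀ + at = 23.5 + (-1.7)(6) = 13.3 m/s
Δx = v₀t + ½at² = 23.5·6 + 0.5·-1.7·6² = 110 m

Phase 3 (accelerating): v₀ = 13.3 m/s, a = 0.7 m/s².
v² = v₀² + 2aΔx = 13.3² + 2·0.7·127 = 355 → v = 18.8 m/s
t = (v − v₀)/a = (18.8 − 13.3)/0.7 = 7.90 s

Phase 4 (decelerating): v₀ = 18.8 m/s, a = -1.7 m/s².
v² = v₀² + 2aΔx = 18.8² + 2·-1.7·25 = 270 → v = 16.4 m/s
t = (v − v₀)/a = (16.4 − 18.8)/-1.7 = 1.42 s
Final speed = 16.4 m/s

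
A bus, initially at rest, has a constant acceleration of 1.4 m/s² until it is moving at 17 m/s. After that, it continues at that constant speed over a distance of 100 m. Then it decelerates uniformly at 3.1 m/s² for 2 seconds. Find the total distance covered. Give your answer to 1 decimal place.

Phase 1 (accelerating): v₀ = 0 m/s, a = 1.4 m/s².
v = v₀ + at → t = (17 − 0) / 1.4 = 12.1 s
v² = v₀² + 2aΔx → Δx = (17² − 0²)/(2·1.4) = 103 m

Phase 2 (constant speed): v₀ = 17.0 m/s, a = 0 m/s².
Constant speed: t = d/v = 100/17.0 = 5.88 s

Phase 3 (decelerating): v₀ = 17.0 m/s, a = -3.1 m/s².
v = v₀ + at = 17.0 + (-3.1)(2) = 10.8 m/s
Δx = v₀t + ½at² = 17.0·2 + 0.5·-3.1·2² = 27.8 m
Total distance = 103 + 100 + 27.8 = 231 m

231.0 m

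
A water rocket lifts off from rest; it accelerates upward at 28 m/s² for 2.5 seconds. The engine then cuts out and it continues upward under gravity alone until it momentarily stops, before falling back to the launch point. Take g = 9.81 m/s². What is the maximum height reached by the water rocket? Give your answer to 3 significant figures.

Phase 1 (powered ascent): v₀ = 0 m/s, a = 28 m/s².
v = v₀ + at = 0 + (28)(2.5) = 70.0 m/s
Δx = v₀t + ½at² = 0·2.5 + 0.5·28·2.5² = 87.5 m

Phase 2 (coasting upward): v₀ = 70.0 m/s, a = -9.81 m/s².
v = v₀ + at → t = (0 − 70.0) / -9.81 = 7.14 s
v² = v₀² + 2aΔx → Δx = (0² − 70.0²)/(2·-9.81) = 250 m
Maximum height = 87.5 + 250 = 337 m

337 m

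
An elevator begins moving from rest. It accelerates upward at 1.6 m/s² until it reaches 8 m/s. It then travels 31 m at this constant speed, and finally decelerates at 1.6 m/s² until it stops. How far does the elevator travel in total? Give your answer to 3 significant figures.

Phase 1 (accelerating): v₀ = 0 m/s, a = 1.6 m/s².
v = v₀ + at → t = (8 − 0) / 1.6 = 5.00 s
v² = v₀² + 2aΔx → Δx = (8² − 0²)/(2·1.6) = 20.0 m

Phase 2 (constant speed): v₀ = 8.00 m/s, a = 0 m/s².
Constant speed: t = d/v = 31/8.00 = 3.88 s

Phase 3 (decelerating): v₀ = 8.00 m/s, a = -1.6 m/s².
v = v₀ + at → t = (0 − 8.00) / -1.6 = 5.00 s
v² = v₀² + 2aΔx → Δx = (0² − 8.00²)/(2·-1.6) = 20.0 m
Total distance = 20.0 + 31.0 + 20.0 = 71.0 m

71.0 m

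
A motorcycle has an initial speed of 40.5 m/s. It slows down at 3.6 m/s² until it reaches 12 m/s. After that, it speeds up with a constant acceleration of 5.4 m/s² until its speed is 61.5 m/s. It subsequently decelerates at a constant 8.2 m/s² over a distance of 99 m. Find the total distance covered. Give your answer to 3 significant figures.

Phase 1 (decelerating): v₀ = 40.5 m/s, a = -3.6 m/s².
v = v₀ + at → t = (12 − 40.5) / -3.6 = 7.92 s
v² = v₀² + 2aΔx → Δx = (12² − 40.5²)/(2·-3.6) = 208 m

Phase 2 (accelerating): v₀ = 12.0 m/s, a = 5.4 m/s².
v = v₀ + at → t = (61.5 − 12.0) / 5.4 = 9.17 s
v² = v₀² + 2aΔx → Δx = (61.5² − 12.0²)/(2·5.4) = 337 m

Phase 3 (decelerating): v₀ = 61.5 m/s, a = -8.2 m/s².
v² = v₀² + 2aΔx = 61.5² + 2·-8.2·99 = 2160 → v = 46.5 m/s
t = (v − v₀)/a = (46.5 − 61.5)/-8.2 = 1.83 s
Total distance = 208 + 337 + 99.0 = 644 m

644 m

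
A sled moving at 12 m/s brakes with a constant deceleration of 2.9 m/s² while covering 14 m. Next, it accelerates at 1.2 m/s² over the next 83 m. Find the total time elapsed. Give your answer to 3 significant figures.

8.29 s

Phase 1 (decelerating): v₀ = 12.0 m/s, a = -2.9 m/s².
v² = v₀² + 2aΔx = 12.0² + 2·-2.9·14 = 62.8 → v = 7.92 m/s
t = (v − v₀)/a = (7.92 − 12.0)/-2.9 = 1.41 s

Phase 2 (accelerating): v₀ = 7.92 m/s, a = 1.2 m/s².
v² = v₀² + 2aΔx = 7.92² + 2·1.2·83 = 262 → v = 16.2 m/s
t = (v − v₀)/a = (16.2 − 7.92)/1.2 = 6.88 s
Total time = 1.41 + 6.88 = 8.29 s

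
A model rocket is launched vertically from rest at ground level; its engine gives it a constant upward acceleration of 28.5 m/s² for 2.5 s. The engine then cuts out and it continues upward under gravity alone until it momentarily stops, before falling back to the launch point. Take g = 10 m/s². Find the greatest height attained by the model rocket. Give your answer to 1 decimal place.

Phase 1 (powered ascent): v₀ = 0 m/s, a = 28.5 m/s².
v = v₀ + at = 0 + (28.5)(2.5) = 71.2 m/s
Δx = v₀t + ½at² = 0·2.5 + 0.5·28.5·2.5² = 89.1 m

Phase 2 (coasting upward): v₀ = 71.2 m/s, a = -10 m/s².
v = v₀ + at → t = (0 − 71.2) / -10 = 7.12 s
v² = v₀² + 2aΔx → Δx = (0² − 71.2²)/(2·-10) = 254 m
Maximum height = 89.1 + 254 = 343 m

342.9 m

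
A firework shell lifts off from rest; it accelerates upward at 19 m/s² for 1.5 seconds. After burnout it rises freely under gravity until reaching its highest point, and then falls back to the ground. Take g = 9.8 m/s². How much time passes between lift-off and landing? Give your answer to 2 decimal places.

Phase 1 (powered ascent): v₀ = 0 m/s, a = 19 m/s².
v = v₀ + at = 0 + (19)(1.5) = 28.5 m/s
Δx = v₀t + ½at² = 0·1.5 + 0.5·19·1.5² = 21.4 m

Phase 2 (coasting upward): v₀ = 28.5 m/s, a = -9.8 m/s².
v = v₀ + at → t = (0 − 28.5) / -9.8 = 2.91 s
v² = v₀² + 2aΔx → Δx = (0² − 28.5²)/(2·-9.8) = 41.4 m

Phase 3 (free fall): v₀ = 0 m/s, a = -9.8 m/s².
Falls 62.8 m from rest: t = √(2·62.8/9.8) = 3.58 s; v = g·t = 35.1 m/s.
Total time = 1.50 + 2.91 + 3.58 = 7.99 s

7.99 s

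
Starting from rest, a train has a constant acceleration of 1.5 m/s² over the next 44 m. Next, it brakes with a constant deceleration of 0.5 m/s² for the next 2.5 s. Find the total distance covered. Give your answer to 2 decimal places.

71.16 m

Phase 1 (accelerating): v₀ = 0 m/s, a = 1.5 m/s².
v² = v₀² + 2aΔx = 0² + 2·1.5·44 = 132 → v = 11.5 m/s
t = (v − v₀)/a = (11.5 − 0)/1.5 = 7.66 s

Phase 2 (decelerating): v₀ = 11.5 m/s, a = -0.5 m/s².
v = v₀ + at = 11.5 + (-0.5)(2.5) = 10.2 m/s
Δx = v₀t + ½at² = 11.5·2.5 + 0.5·-0.5·2.5² = 27.2 m
Total distance = 44.0 + 27.2 = 71.2 m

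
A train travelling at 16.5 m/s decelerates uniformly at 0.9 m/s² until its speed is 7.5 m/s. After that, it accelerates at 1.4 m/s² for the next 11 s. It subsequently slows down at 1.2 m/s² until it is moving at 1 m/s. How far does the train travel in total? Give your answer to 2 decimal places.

Phase 1 (decelerating): v₀ = 16.5 m/s, a = -0.9 m/s².
v = v₀ + at → t = (7.5 − 16.5) / -0.9 = 10.0 s
v² = v₀² + 2aΔx → Δx = (7.5² − 16.5²)/(2·-0.9) = 120 m

Phase 2 (accelerating): v₀ = 7.50 m/s, a = 1.4 m/s².
v = v₀ + at = 7.50 + (1.4)(11) = 22.9 m/s
Δx = v₀t + ½at² = 7.50·11 + 0.5·1.4·11² = 167 m

Phase 3 (decelerating): v₀ = 22.9 m/s, a = -1.2 m/s².
v = v₀ + at → t = (1 − 22.9) / -1.2 = 18.2 s
v² = v₀² + 2aΔx → Δx = (1² − 22.9²)/(2·-1.2) = 218 m
Total distance = 120 + 167 + 218 = 505 m

505.29 m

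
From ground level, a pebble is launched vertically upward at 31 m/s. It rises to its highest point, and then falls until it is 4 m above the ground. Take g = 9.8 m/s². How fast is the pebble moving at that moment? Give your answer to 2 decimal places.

29.71 m/s

Phase 1 (rising): v₀ = 31.0 m/s, a = -9.8 m/s².
v = v₀ + at → t = (0 − 31.0) / -9.8 = 3.16 s
v² = v₀² + 2aΔx → Δx = (0² − 31.0²)/(2·-9.8) = 49.0 m

Phase 2 (falling): v₀ = 0 m/s, a = -9.8 m/s².
Falls 45.0 m from rest: t = √(2·45.0/9.8) = 3.03 s; v = g·t = 29.7 m/s.
Final speed = 29.7 m/s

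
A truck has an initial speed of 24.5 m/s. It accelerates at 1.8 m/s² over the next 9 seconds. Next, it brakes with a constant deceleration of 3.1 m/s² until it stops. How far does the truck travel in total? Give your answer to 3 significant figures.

561 m

Phase 1 (accelerating): v₀ = 24.5 m/s, a = 1.8 m/s².
v = v₀ + at = 24.5 + (1.8)(9) = 40.7 m/s
Δx = v₀t + ½at² = 24.5·9 + 0.5·1.8·9² = 293 m

Phase 2 (decelerating): v₀ = 40.7 m/s, a = -3.1 m/s².
v = v₀ + at → t = (0 − 40.7) / -3.1 = 13.1 s
v² = v₀² + 2aΔx → Δx = (0² − 40.7²)/(2·-3.1) = 267 m
Total distance = 293 + 267 = 561 m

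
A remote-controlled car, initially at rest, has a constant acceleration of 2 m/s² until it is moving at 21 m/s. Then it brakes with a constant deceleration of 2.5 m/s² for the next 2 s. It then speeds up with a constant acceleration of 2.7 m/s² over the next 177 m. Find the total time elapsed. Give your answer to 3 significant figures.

Phase 1 (accelerating): v₀ = 0 m/s, a = 2 m/s².
v = v₀ + at → t = (21 − 0) / 2 = 10.5 s
v² = v₀² + 2aΔx → Δx = (21² − 0²)/(2·2) = 110 m

Phase 2 (decelerating): v₀ = 21.0 m/s, a = -2.5 m/s².
v = v₀ + at = 21.0 + (-2.5)(2) = 16.0 m/s
Δx = v₀t + ½at² = 21.0·2 + 0.5·-2.5·2² = 37.0 m

Phase 3 (accelerating): v₀ = 16.0 m/s, a = 2.7 m/s².
v² = v₀² + 2aΔx = 16.0² + 2·2.7·177 = 1210 → v = 34.8 m/s
t = (v − v₀)/a = (34.8 − 16.0)/2.7 = 6.97 s
Total time = 10.5 + 2.00 + 6.97 = 19.5 s

19.5 s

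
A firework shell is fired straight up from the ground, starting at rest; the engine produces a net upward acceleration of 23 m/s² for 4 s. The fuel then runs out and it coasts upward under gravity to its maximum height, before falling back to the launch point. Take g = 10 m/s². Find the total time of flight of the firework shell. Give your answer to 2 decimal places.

Phase 1 (powered ascent): v₀ = 0 m/s, a = 23 m/s².
v = v₀ + at = 0 + (23)(4) = 92.0 m/s
Δx = v₀t + ½at² = 0·4 + 0.5·23·4² = 184 m

Phase 2 (coasting upward): v₀ = 92.0 m/s, a = -10 m/s².
v = v₀ + at → t = (0 − 92.0) / -10 = 9.20 s
v² = v₀² + 2aΔx → Δx = (0² − 92.0²)/(2·-10) = 423 m

Phase 3 (free fall): v₀ = 0 m/s, a = -10 m/s².
Falls 607 m from rest: t = √(2·607/10) = 11.0 s; v = g·t = 110 m/s.
Total time = 4.00 + 9.20 + 11.0 = 24.2 s

24.22 s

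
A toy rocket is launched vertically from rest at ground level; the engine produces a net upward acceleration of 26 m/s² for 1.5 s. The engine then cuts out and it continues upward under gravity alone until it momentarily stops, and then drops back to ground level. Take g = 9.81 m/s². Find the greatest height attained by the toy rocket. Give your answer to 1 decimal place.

Phase 1 (powered ascent): v₀ = 0 m/s, a = 26 m/s².
v = v₀ + at = 0 + (26)(1.5) = 39.0 m/s
Δx = v₀t + ½at² = 0·1.5 + 0.5·26·1.5² = 29.2 m

Phase 2 (coasting upward): v₀ = 39.0 m/s, a = -9.81 m/s².
v = v₀ + at → t = (0 − 39.0) / -9.81 = 3.98 s
v² = v₀² + 2aΔx → Δx = (0² − 39.0²)/(2·-9.81) = 77.5 m
Maximum height = 29.2 + 77.5 = 107 m

106.8 m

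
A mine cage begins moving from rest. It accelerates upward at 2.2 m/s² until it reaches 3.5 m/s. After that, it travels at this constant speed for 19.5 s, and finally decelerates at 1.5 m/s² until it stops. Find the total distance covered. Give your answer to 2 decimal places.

75.12 m

Phase 1 (accelerating): v₀ = 0 m/s, a = 2.2 m/s².
v = v₀ + at → t = (3.5 − 0) / 2.2 = 1.59 s
v² = v₀² + 2aΔx → Δx = (3.5² − 0²)/(2·2.2) = 2.78 m

Phase 2 (constant speed): v₀ = 3.50 m/s, a = 0 m/s².
v = v₀ + at = 3.50 + (0)(19.5) = 3.50 m/s
Δx = v₀t + ½at² = 3.50·19.5 + 0.5·0·19.5² = 68.2 m

Phase 3 (decelerating): v₀ = 3.50 m/s, a = -1.5 m/s².
v = v₀ + at → t = (0 − 3.50) / -1.5 = 2.33 s
v² = v₀² + 2aΔx → Δx = (0² − 3.50²)/(2·-1.5) = 4.08 m
Total distance = 2.78 + 68.2 + 4.08 = 75.1 m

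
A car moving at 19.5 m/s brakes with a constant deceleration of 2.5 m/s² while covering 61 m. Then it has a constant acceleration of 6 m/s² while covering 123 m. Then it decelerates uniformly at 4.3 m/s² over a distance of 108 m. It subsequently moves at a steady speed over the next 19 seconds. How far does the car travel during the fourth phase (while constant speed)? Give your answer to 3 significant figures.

474 m

Phase 1 (decelerating): v₀ = 19.5 m/s, a = -2.5 m/s².
v² = v₀² + 2aΔx = 19.5² + 2·-2.5·61 = 75.2 → v = 8.67 m/s
t = (v − v₀)/a = (8.67 − 19.5)/-2.5 = 4.33 s

Phase 2 (accelerating): v₀ = 8.67 m/s, a = 6 m/s².
v² = v₀² + 2aΔx = 8.67² + 2·6·123 = 1550 → v = 39.4 m/s
t = (v − v₀)/a = (39.4 − 8.67)/6 = 5.12 s

Phase 3 (decelerating): v₀ = 39.4 m/s, a = -4.3 m/s².
v² = v₀² + 2aΔx = 39.4² + 2·-4.3·108 = 622 → v = 24.9 m/s
t = (v − v₀)/a = (24.9 − 39.4)/-4.3 = 3.36 s

Phase 4 (constant speed): v₀ = 24.9 m/s, a = 0 m/s².
v = v₀ + at = 24.9 + (0)(19) = 24.9 m/s
Δx = v₀t + ½at² = 24.9·19 + 0.5·0·19² = 474 m
Distance in phase 4 = 474 m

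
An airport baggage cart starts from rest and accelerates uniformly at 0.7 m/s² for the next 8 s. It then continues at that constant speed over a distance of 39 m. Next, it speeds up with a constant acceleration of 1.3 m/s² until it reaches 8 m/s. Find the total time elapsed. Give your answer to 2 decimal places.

Phase 1 (accelerating): v₀ = 0 m/s, a = 0.7 m/s².
v = v₀ + at = 0 + (0.7)(8) = 5.60 m/s
Δx = v₀t + ½at² = 0·8 + 0.5·0.7·8² = 22.4 m

Phase 2 (constant speed): v₀ = 5.60 m/s, a = 0 m/s².
Constant speed: t = d/v = 39/5.60 = 6.96 s

Phase 3 (accelerating): v₀ = 5.60 m/s, a = 1.3 m/s².
v = v₀ + at → t = (8 − 5.60) / 1.3 = 1.85 s
v² = v₀² + 2aΔx → Δx = (8² − 5.60²)/(2·1.3) = 12.6 m
Total time = 8.00 + 6.96 + 1.85 = 16.8 s

16.81 s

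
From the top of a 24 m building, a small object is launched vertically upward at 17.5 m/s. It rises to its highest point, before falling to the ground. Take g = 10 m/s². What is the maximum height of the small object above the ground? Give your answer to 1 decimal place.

39.3 m

Phase 1 (rising): v₀ = 17.5 m/s, a = -10 m/s².
v = v₀ + at → t = (0 − 17.5) / -10 = 1.75 s
v² = v₀² + 2aΔx → Δx = (0² − 17.5²)/(2·-10) = 15.3 m
Maximum height = 24 + 15.3 = 39.3 m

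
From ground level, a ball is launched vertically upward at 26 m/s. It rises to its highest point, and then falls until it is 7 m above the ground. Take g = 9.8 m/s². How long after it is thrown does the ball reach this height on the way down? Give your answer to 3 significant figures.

5.02 s

Phase 1 (rising): v₀ = 26.0 m/s, a = -9.8 m/s².
v = v₀ + at → t = (0 − 26.0) / -9.8 = 2.65 s
v² = v₀² + 2aΔx → Δx = (0² − 26.0²)/(2·-9.8) = 34.5 m

Phase 2 (falling): v₀ = 0 m/s, a = -9.8 m/s².
Falls 27.5 m from rest: t = √(2·27.5/9.8) = 2.37 s; v = g·t = 23.2 m/s.
Total time = 2.65 + 2.37 = 5.02 s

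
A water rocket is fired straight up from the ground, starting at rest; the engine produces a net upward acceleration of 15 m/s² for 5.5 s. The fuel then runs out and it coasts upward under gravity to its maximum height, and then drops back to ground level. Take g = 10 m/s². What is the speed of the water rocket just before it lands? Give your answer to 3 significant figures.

107 m/s

Phase 1 (powered ascent): v₀ = 0 m/s, a = 15 m/s².
v = v₀ + at = 0 + (15)(5.5) = 82.5 m/s
Δx = v₀t + ½at² = 0·5.5 + 0.5·15·5.5² = 227 m

Phase 2 (coasting upward): v₀ = 82.5 m/s, a = -10 m/s².
v = v₀ + at → t = (0 − 82.5) / -10 = 8.25 s
v² = v₀² + 2aΔx → Δx = (0² − 82.5²)/(2·-10) = 340 m

Phase 3 (free fall): v₀ = 0 m/s, a = -10 m/s².
Falls 567 m from rest: t = √(2·567/10) = 10.7 s; v = g·t = 107 m/s.
Impact speed = 107 m/s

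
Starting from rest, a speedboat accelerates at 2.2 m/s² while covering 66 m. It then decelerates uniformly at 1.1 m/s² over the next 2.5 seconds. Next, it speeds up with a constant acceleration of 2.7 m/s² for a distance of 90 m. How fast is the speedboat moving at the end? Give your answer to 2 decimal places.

Phase 1 (accelerating): v₀ = 0 m/s, a = 2.2 m/s².
v² = v₀² + 2aΔx = 0² + 2·2.2·66 = 290 → v = 17.0 m/s
t = (v − v₀)/a = (17.0 − 0)/2.2 = 7.75 s

Phase 2 (decelerating): v₀ = 17.0 m/s, a = -1.1 m/s².
v = v₀ + at = 17.0 + (-1.1)(2.5) = 14.3 m/s
Δx = v₀t + ½at² = 17.0·2.5 + 0.5·-1.1·2.5² = 39.2 m

Phase 3 (accelerating): v₀ = 14.3 m/s, a = 2.7 m/s².
v² = v₀² + 2aΔx = 14.3² + 2·2.7·90 = 690 → v = 26.3 m/s
t = (v − v₀)/a = (26.3 − 14.3)/2.7 = 4.44 s
Final speed = 26.3 m/s

26.27 m/s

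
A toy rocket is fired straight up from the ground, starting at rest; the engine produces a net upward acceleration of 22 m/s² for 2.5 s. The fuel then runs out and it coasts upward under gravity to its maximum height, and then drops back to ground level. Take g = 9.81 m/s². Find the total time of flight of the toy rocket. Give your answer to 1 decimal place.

Phase 1 (powered ascent): v₀ = 0 m/s, a = 22 m/s².
v = v₀ + at = 0 + (22)(2.5) = 55.0 m/s
Δx = v₀t + ½at² = 0·2.5 + 0.5·22·2.5² = 68.8 m

Phase 2 (coasting upward): v₀ = 55.0 m/s, a = -9.81 m/s².
v = v₀ + at → t = (0 − 55.0) / -9.81 = 5.61 s
v² = v₀² + 2aΔx → Δx = (0² − 55.0²)/(2·-9.81) = 154 m

Phase 3 (free fall): v₀ = 0 m/s, a = -9.81 m/s².
Falls 223 m from rest: t = √(2·223/9.81) = 6.74 s; v = g·t = 66.1 m/s.
Total time = 2.50 + 5.61 + 6.74 = 14.8 s

14.8 s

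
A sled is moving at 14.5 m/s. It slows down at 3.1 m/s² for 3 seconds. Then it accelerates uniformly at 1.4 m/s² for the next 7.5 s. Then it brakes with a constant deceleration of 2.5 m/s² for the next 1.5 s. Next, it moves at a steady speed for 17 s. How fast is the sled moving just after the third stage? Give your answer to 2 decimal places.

Phase 1 (decelerating): v₀ = 14.5 m/s, a = -3.1 m/s².
v = v₀ + at = 14.5 + (-3.1)(3) = 5.20 m/s
Δx = v₀t + ½at² = 14.5·3 + 0.5·-3.1·3² = 29.5 m

Phase 2 (accelerating): v₀ = 5.20 m/s, a = 1.4 m/s².
v = v₀ + at = 5.20 + (1.4)(7.5) = 15.7 m/s
Δx = v₀t + ½at² = 5.20·7.5 + 0.5·1.4·7.5² = 78.4 m

Phase 3 (decelerating): v₀ = 15.7 m/s, a = -2.5 m/s².
v = v₀ + at = 15.7 + (-2.5)(1.5) = 11.9 m/s
Δx = v₀t + ½at² = 15.7·1.5 + 0.5·-2.5·1.5² = 20.7 m
Speed at end of phase 3 = 11.9 m/s

11.95 m/s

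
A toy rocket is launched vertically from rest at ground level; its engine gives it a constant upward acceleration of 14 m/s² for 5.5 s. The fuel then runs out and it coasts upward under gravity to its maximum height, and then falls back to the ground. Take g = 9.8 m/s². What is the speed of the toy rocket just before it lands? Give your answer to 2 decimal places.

100.40 m/s

Phase 1 (powered ascent): v₀ = 0 m/s, a = 14 m/s².
v = v₀ + at = 0 + (14)(5.5) = 77.0 m/s
Δx = v₀t + ½at² = 0·5.5 + 0.5·14·5.5² = 212 m

Phase 2 (coasting upward): v₀ = 77.0 m/s, a = -9.8 m/s².
v = v₀ + at → t = (0 − 77.0) / -9.8 = 7.86 s
v² = v₀² + 2aΔx → Δx = (0² − 77.0²)/(2·-9.8) = 302 m

Phase 3 (free fall): v₀ = 0 m/s, a = -9.8 m/s².
Falls 514 m from rest: t = √(2·514/9.8) = 10.2 s; v = g·t = 100 m/s.
Impact speed = 100 m/s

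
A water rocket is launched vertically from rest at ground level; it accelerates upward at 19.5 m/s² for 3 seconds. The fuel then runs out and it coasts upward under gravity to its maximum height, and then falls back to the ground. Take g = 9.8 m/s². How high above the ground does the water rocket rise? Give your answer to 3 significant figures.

Phase 1 (powered ascent): v₀ = 0 m/s, a = 19.5 m/s².
v = v₀ + at = 0 + (19.5)(3) = 58.5 m/s
Δx = v₀t + ½at² = 0·3 + 0.5·19.5·3² = 87.8 m

Phase 2 (coasting upward): v₀ = 58.5 m/s, a = -9.8 m/s².
v = v₀ + at → t = (0 − 58.5) / -9.8 = 5.97 s
v² = v₀² + 2aΔx → Δx = (0² − 58.5²)/(2·-9.8) = 175 m
Maximum height = 87.8 + 175 = 262 m

262 m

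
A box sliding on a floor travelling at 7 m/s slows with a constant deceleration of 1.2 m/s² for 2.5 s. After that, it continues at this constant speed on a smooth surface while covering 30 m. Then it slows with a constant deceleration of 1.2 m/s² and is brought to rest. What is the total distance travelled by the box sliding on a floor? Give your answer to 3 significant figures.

50.4 m

Phase 1 (decelerating): v₀ = 7.00 m/s, a = -1.2 m/s².
v = v₀ + at = 7.00 + (-1.2)(2.5) = 4.00 m/s
Δx = v₀t + ½at² = 7.00·2.5 + 0.5·-1.2·2.5² = 13.8 m

Phase 2 (constant speed): v₀ = 4.00 m/s, a = 0 m/s².
Constant speed: t = d/v = 30/4.00 = 7.50 s

Phase 3 (decelerating): v₀ = 4.00 m/s, a = -1.2 m/s².
v = v₀ + at → t = (0 − 4.00) / -1.2 = 3.33 s
v² = v₀² + 2aΔx → Δx = (0² − 4.00²)/(2·-1.2) = 6.67 m
Total distance = 13.8 + 30.0 + 6.67 = 50.4 m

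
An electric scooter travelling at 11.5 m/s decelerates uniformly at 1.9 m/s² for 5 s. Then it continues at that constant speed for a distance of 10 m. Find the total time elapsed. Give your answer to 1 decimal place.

10.0 s

Phase 1 (decelerating): v₀ = 11.5 m/s, a = -1.9 m/s².
v = v₀ + at = 11.5 + (-1.9)(5) = 2.00 m/s
Δx = v₀t + ½at² = 11.5·5 + 0.5·-1.9·5² = 33.8 m

Phase 2 (constant speed): v₀ = 2.00 m/s, a = 0 m/s².
Constant speed: t = d/v = 10/2.00 = 5.00 s
Total time = 5.00 + 5.00 = 10.0 s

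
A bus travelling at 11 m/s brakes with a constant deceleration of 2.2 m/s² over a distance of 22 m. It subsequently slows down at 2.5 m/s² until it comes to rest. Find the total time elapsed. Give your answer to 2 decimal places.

Phase 1 (decelerating): v₀ = 11.0 m/s, a = -2.2 m/s².
v² = v₀² + 2aΔx = 11.0² + 2·-2.2·22 = 24.2 → v = 4.92 m/s
t = (v − v₀)/a = (4.92 − 11.0)/-2.2 = 2.76 s

Phase 2 (decelerating): v₀ = 4.92 m/s, a = -2.5 m/s².
v = v₀ + at → t = (0 − 4.92) / -2.5 = 1.97 s
v² = v₀² + 2aΔx → Δx = (0² − 4.92²)/(2·-2.5) = 4.84 m
Total time = 2.76 + 1.97 = 4.73 s

4.73 s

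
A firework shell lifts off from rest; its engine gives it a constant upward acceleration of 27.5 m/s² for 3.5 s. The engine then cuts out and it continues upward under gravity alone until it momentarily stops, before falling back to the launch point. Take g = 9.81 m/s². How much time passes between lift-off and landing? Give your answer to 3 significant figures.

24.7 s

Phase 1 (powered ascent): v₀ = 0 m/s, a = 27.5 m/s².
v = v₀ + at = 0 + (27.5)(3.5) = 96.2 m/s
Δx = v₀t + ½at² = 0·3.5 + 0.5·27.5·3.5² = 168 m

Phase 2 (coasting upward): v₀ = 96.2 m/s, a = -9.81 m/s².
v = v₀ + at → t = (0 − 96.2) / -9.81 = 9.81 s
v² = v₀² + 2aΔx → Δx = (0² − 96.2²)/(2·-9.81) = 472 m

Phase 3 (free fall): v₀ = 0 m/s, a = -9.81 m/s².
Falls 641 m from rest: t = √(2·641/9.81) = 11.4 s; v = g·t = 112 m/s.
Total time = 3.50 + 9.81 + 11.4 = 24.7 s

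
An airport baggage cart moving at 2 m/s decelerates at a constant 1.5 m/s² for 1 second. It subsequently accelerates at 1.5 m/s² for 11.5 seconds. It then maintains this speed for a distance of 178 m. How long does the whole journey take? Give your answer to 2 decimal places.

Phase 1 (decelerating): v₀ = 2.00 m/s, a = -1.5 m/s².
v = v₀ + at = 2.00 + (-1.5)(1) = 0.500 m/s
Δx = v₀t + ½at² = 2.00·1 + 0.5·-1.5·1² = 1.25 m

Phase 2 (accelerating): v₀ = 0.500 m/s, a = 1.5 m/s².
v = v₀ + at = 0.500 + (1.5)(11.5) = 17.8 m/s
Δx = v₀t + ½at² = 0.500·11.5 + 0.5·1.5·11.5² = 105 m

Phase 3 (constant speed): v₀ = 17.8 m/s, a = 0 m/s².
Constant speed: t = d/v = 178/17.8 = 10.0 s
Total time = 1.00 + 11.5 + 10.0 = 22.5 s

22.53 s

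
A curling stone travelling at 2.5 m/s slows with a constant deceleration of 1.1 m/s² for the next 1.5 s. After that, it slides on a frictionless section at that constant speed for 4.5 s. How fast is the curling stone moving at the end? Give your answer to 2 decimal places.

Phase 1 (decelerating): v₀ = 2.50 m/s, a = -1.1 m/s².
v = v₀ + at = 2.50 + (-1.1)(1.5) = 0.850 m/s
Δx = v₀t + ½at² = 2.50·1.5 + 0.5·-1.1·1.5² = 2.51 m

Phase 2 (constant speed): v₀ = 0.850 m/s, a = 0 m/s².
v = v₀ + at = 0.850 + (0)(4.5) = 0.850 m/s
Δx = v₀t + ½at² = 0.850·4.5 + 0.5·0·4.5² = 3.82 m
Final speed = 0.850 m/s

0.85 m/s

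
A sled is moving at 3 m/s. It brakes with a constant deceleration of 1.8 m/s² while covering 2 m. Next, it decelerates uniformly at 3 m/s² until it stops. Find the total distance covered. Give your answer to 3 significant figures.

Phase 1 (decelerating): v₀ = 3.00 m/s, a = -1.8 m/s².
v² = v₀² + 2aΔx = 3.00² + 2·-1.8·2 = 1.80 → v = 1.34 m/s
t = (v − v₀)/a = (1.34 − 3.00)/-1.8 = 0.921 s

Phase 2 (decelerating): v₀ = 1.34 m/s, a = -3 m/s².
v = v₀ + at → t = (0 − 1.34) / -3 = 0.447 s
v² = v₀² + 2aΔx → Δx = (0² − 1.34²)/(2·-3) = 0.300 m
Total distance = 2.00 + 0.300 = 2.30 m

2.30 m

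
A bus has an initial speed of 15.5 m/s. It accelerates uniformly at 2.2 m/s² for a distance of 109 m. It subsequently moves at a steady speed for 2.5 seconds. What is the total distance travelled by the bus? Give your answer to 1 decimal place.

Phase 1 (accelerating): v₀ = 15.5 m/s, a = 2.2 m/s².
v² = v₀² + 2aΔx = 15.5² + 2·2.2·109 = 720 → v = 26.8 m/s
t = (v − v₀)/a = (26.8 − 15.5)/2.2 = 5.15 s

Phase 2 (constant speed): v₀ = 26.8 m/s, a = 0 m/s².
v = v₀ + at = 26.8 + (0)(2.5) = 26.8 m/s
Δx = v₀t + ½at² = 26.8·2.5 + 0.5·0·2.5² = 67.1 m
Total distance = 109 + 67.1 = 176 m

176.1 m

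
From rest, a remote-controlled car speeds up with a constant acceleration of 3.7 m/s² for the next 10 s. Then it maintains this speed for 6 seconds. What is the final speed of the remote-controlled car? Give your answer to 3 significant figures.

37.0 m/s

Phase 1 (accelerating): v₀ = 0 m/s, a = 3.7 m/s².
v = v₀ + at = 0 + (3.7)(10) = 37.0 m/s
Δx = v₀t + ½at² = 0·10 + 0.5·3.7·10² = 185 m

Phase 2 (constant speed): v₀ = 37.0 m/s, a = 0 m/s².
v = v₀ + at = 37.0 + (0)(6) = 37.0 m/s
Δx = v₀t + ½at² = 37.0·6 + 0.5·0·6² = 222 m
Final speed = 37.0 m/s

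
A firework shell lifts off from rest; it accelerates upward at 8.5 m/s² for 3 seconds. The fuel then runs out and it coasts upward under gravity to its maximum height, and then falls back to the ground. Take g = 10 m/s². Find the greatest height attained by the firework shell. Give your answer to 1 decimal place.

Phase 1 (powered ascent): v₀ = 0 m/s, a = 8.5 m/s².
v = v₀ + at = 0 + (8.5)(3) = 25.5 m/s
Δx = v₀t + ½at² = 0·3 + 0.5·8.5·3² = 38.2 m

Phase 2 (coasting upward): v₀ = 25.5 m/s, a = -10 m/s².
v = v₀ + at → t = (0 − 25.5) / -10 = 2.55 s
v² = v₀² + 2aΔx → Δx = (0² − 25.5²)/(2·-10) = 32.5 m
Maximum height = 38.2 + 32.5 = 70.8 m

70.8 m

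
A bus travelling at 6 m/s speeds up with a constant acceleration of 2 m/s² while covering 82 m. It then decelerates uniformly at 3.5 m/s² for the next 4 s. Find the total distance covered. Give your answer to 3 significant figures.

130 m

Phase 1 (accelerating): v₀ = 6.00 m/s, a = 2 m/s².
v² = v₀² + 2aΔx = 6.00² + 2·2·82 = 364 → v = 19.1 m/s
t = (v − v₀)/a = (19.1 − 6.00)/2 = 6.54 s

Phase 2 (decelerating): v₀ = 19.1 m/s, a = -3.5 m/s².
v = v₀ + at = 19.1 + (-3.5)(4) = 5.08 m/s
Δx = v₀t + ½at² = 19.1·4 + 0.5·-3.5·4² = 48.3 m
Total distance = 82.0 + 48.3 = 130 m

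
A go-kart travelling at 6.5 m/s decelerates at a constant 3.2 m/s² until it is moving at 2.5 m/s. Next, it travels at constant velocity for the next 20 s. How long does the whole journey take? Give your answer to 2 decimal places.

21.25 s

Phase 1 (decelerating): v₀ = 6.50 m/s, a = -3.2 m/s².
v = v₀ + at → t = (2.5 − 6.50) / -3.2 = 1.25 s
v² = v₀² + 2aΔx → Δx = (2.5² − 6.50²)/(2·-3.2) = 5.62 m

Phase 2 (constant speed): v₀ = 2.50 m/s, a = 0 m/s².
v = v₀ + at = 2.50 + (0)(20) = 2.50 m/s
Δx = v₀t + ½at² = 2.50·20 + 0.5·0·20² = 50.0 m
Total time = 1.25 + 20.0 = 21.2 s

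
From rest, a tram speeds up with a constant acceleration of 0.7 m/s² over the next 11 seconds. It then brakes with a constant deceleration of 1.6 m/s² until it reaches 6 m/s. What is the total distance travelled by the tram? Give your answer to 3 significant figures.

Phase 1 (accelerating): v₀ = 0 m/s, a = 0.7 m/s².
v = v₀ + at = 0 + (0.7)(11) = 7.70 m/s
Δx = v₀t + ½at² = 0·11 + 0.5·0.7·11² = 42.3 m

Phase 2 (decelerating): v₀ = 7.70 m/s, a = -1.6 m/s².
v = v₀ + at → t = (6 − 7.70) / -1.6 = 1.06 s
v² = v₀² + 2aΔx → Δx = (6² − 7.70²)/(2·-1.6) = 7.28 m
Total distance = 42.3 + 7.28 = 49.6 m

49.6 m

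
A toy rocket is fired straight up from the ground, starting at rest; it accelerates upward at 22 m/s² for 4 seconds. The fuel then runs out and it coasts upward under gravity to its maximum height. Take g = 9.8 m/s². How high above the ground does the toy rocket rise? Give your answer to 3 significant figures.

571 m

Phase 1 (powered ascent): v₀ = 0 m/s, a = 22 m/s².
v = v₀ + at = 0 + (22)(4) = 88.0 m/s
Δx = v₀t + ½at² = 0·4 + 0.5·22·4² = 176 m

Phase 2 (coasting upward): v₀ = 88.0 m/s, a = -9.8 m/s².
v = v₀ + at → t = (0 − 88.0) / -9.8 = 8.98 s
v² = v₀² + 2aΔx → Δx = (0² − 88.0²)/(2·-9.8) = 395 m
Maximum height = 176 + 395 = 571 m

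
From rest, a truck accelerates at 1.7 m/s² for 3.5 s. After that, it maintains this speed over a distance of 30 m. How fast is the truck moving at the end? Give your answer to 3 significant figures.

5.95 m/s

Phase 1 (accelerating): v₀ = 0 m/s, a = 1.7 m/s².
v = v₀ + at = 0 + (1.7)(3.5) = 5.95 m/s
Δx = v₀t + ½at² = 0·3.5 + 0.5·1.7·3.5² = 10.4 m

Phase 2 (constant speed): v₀ = 5.95 m/s, a = 0 m/s².
Constant speed: t = d/v = 30/5.95 = 5.04 s
Final speed = 5.95 m/s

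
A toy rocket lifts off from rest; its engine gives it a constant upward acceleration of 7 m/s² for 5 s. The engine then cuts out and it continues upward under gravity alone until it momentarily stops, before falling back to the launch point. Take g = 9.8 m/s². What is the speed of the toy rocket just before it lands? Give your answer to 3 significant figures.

Phase 1 (powered ascent): v₀ = 0 m/s, a = 7 m/s².
v = v₀ + at = 0 + (7)(5) = 35.0 m/s
Δx = v₀t + ½at² = 0·5 + 0.5·7·5² = 87.5 m

Phase 2 (coasting upward): v₀ = 35.0 m/s, a = -9.8 m/s².
v = v₀ + at → t = (0 − 35.0) / -9.8 = 3.57 s
v² = v₀² + 2aΔx → Δx = (0² − 35.0²)/(2·-9.8) = 62.5 m

Phase 3 (free fall): v₀ = 0 m/s, a = -9.8 m/s².
Falls 150 m from rest: t = √(2·150/9.8) = 5.53 s; v = g·t = 54.2 m/s.
Impact speed = 54.2 m/s

54.2 m/s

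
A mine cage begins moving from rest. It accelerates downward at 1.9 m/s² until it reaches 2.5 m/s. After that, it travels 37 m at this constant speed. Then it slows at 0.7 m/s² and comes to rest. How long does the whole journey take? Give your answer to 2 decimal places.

Phase 1 (accelerating): v₀ = 0 m/s, a = 1.9 m/s².
v = v₀ + at → t = (2.5 − 0) / 1.9 = 1.32 s
v² = v₀² + 2aΔx → Δx = (2.5² − 0²)/(2·1.9) = 1.64 m

Phase 2 (constant speed): v₀ = 2.50 m/s, a = 0 m/s².
Constant speed: t = d/v = 37/2.50 = 14.8 s

Phase 3 (decelerating): v₀ = 2.50 m/s, a = -0.7 m/s².
v = v₀ + at → t = (0 − 2.50) / -0.7 = 3.57 s
v² = v₀² + 2aΔx → Δx = (0² − 2.50²)/(2·-0.7) = 4.46 m
Total time = 1.32 + 14.8 + 3.57 = 19.7 s

19.69 s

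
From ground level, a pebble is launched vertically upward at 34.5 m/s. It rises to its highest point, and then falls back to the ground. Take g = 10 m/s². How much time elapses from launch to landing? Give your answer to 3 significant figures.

Phase 1 (rising): v₀ = 34.5 m/s, a = -10 m/s².
v = v₀ + at → t = (0 − 34.5) / -10 = 3.45 s
v² = v₀² + 2aΔx → Δx = (0² − 34.5²)/(2·-10) = 59.5 m

Phase 2 (falling): v₀ = 0 m/s, a = -10 m/s².
Falls 59.5 m from rest: t = √(2·59.5/10) = 3.45 s; v = g·t = 34.5 m/s.
Total time = 3.45 + 3.45 = 6.90 s

6.90 s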